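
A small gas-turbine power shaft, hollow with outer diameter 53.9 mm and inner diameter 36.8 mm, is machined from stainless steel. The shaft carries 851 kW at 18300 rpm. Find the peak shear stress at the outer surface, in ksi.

ω = 2π·18300/60 = 1916 rad/s, so T = P/ω = 851×10³ / 1916 = 444.1 N·m.
J = π(d_o⁴ − d_i⁴)/32 = π(0.0539⁴ − 0.0368⁴)/32 = 6.486×10^-7 m⁴.
τ_max = T·r/J = 444.1 × 0.0269 / 6.486×10^-7 = 1.845×10^7 Pa.

2.68 ksi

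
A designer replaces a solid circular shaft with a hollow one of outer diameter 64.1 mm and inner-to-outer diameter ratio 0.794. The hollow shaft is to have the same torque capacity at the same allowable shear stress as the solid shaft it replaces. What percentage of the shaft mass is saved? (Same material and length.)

Equal τ_max and T ⇒ the solid shaft needs d_s³ = d_o³(1−k⁴), so d_s = 64.1·(1−0.794⁴)^(1/3) = 54.14 mm.
Area ratio A_h/A_s = d_o²(1−k²)/d_s² = (1−k²)/(1−k⁴)^(2/3) = 0.5180.
Mass saving = 1 − 0.5180 = 48.2 %.

48.2 %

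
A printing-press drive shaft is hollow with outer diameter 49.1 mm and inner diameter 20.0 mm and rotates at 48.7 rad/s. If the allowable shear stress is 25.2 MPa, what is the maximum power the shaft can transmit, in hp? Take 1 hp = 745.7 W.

37.2 hp

J = π(d_o⁴ − d_i⁴)/32 = π(0.0491⁴ − 0.0200⁴)/32 = 5.549×10^-7 m⁴.
T_max = τ_allow·J/r = 2.52×10^7 × 5.549×10^-7 / 0.0246 = 569.6 N·m.
ω = 48.7 rad/s, so P_max = T_max·ω = 2.774×10^4 W.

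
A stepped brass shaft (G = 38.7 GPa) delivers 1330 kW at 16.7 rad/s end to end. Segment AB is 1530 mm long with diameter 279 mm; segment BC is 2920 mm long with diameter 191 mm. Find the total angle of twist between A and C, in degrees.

ω = 16.7 rad/s, so T = P/ω = 1330×10³ / 16.70 = 79640 N·m.
J_AB = π(0.279)⁴/32 = 5.95×10^-4 m⁴; J_BC = π(0.191)⁴/32 = 1.31×10^-4 m⁴.
θ = (T/G)·Σ L_i/J_i = (79640/38.7×10⁹)·(1.53/5.95×10^-4 + 2.92/1.31×10^-4) = 0.05128 rad.

2.94°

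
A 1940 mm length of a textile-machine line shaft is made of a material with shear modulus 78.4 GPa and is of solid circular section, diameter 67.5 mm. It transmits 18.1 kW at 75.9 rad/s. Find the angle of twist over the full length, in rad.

ω = 75.9 rad/s, so T = P/ω = 18.1×10³ / 75.90 = 238.5 N·m.
J = πd⁴/32 = π(0.0675)⁴/32 = 2.038×10^-6 m⁴.
θ = T·L/(G·J) = 238.5 × 1.94 / (78.4×10⁹ × 2.038×10^-6) = 2.895×10^-3 rad.

0.00290 rad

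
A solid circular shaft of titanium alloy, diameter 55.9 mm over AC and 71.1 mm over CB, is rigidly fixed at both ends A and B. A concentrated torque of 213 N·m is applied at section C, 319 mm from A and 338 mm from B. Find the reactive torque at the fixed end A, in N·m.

Compatibility: T_A·a/J_AC = T_B·b/J_CB with T_A + T_B = T₀.
J_AC = 9.59×10^-7 m⁴, J_CB = 2.51×10^-6 m⁴, so T_A = T₀·(J_AC/a)/((J_AC/a)+(J_CB/b)) = 61.38 N·m, T_B = 151.6 N·m.

61.4 N·m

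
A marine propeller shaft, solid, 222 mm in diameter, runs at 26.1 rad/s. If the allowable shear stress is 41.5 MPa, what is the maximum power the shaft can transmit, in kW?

2330 kW

J = πd⁴/32 = π(0.222)⁴/32 = 2.385×10^-4 m⁴.
T_max = τ_allow·J/r = 4.15×10^7 × 2.385×10^-4 / 0.111 = 89150 N·m.
ω = 26.1 rad/s, so P_max = T_max·ω = 2.327×10^6 W.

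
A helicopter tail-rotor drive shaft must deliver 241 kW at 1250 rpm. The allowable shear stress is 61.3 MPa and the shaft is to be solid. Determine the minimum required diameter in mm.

ω = 2π·1250/60 = 130.9 rad/s, so T = P/ω = 241×10³ / 130.9 = 1841 N·m.
For a solid shaft τ_max = 16T/(πd³), so d = (16T/(π τ_allow))^(1/3) = (16·1841/(π·6.13×10^7))^(1/3) = 0.05348 m.

53.5 mm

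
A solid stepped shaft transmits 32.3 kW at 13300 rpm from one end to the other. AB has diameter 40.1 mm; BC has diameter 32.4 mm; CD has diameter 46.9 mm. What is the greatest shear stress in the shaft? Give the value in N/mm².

3.47 N/mm²

ω = 2π·13300/60 = 1393 rad/s, so T = P/ω = 32.3×10³ / 1393 = 23.19 N·m.
Under the same torque, τ_max = 16T/(πd³) is largest where d is smallest — segment BC (d = 32.4 mm).
τ_max = 16·23.19/(π·(0.0324)³) = 3.473×10^6 Pa.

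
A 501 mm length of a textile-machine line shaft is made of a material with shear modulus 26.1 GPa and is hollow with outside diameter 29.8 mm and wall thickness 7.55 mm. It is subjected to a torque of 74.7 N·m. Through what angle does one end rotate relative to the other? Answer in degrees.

J = π(d_o⁴ − d_i⁴)/32 = π(0.0298⁴ − 0.0147⁴)/32 = 7.284×10^-8 m⁴.
θ = T·L/(G·J) = 74.70 × 0.501 / (26.1×10⁹ × 7.284×10^-8) = 0.01969 rad.

1.13°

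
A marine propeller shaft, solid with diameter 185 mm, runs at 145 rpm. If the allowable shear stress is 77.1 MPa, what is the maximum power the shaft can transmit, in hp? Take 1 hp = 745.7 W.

1950 hp

J = πd⁴/32 = π(0.185)⁴/32 = 1.150×10^-4 m⁴.
T_max = τ_allow·J/r = 7.71×10^7 × 1.150×10^-4 / 0.0925 = 95850 N·m.
ω = 2π·145/60 = 15.18 rad/s, so P_max = T_max·ω = 1.455×10^6 W.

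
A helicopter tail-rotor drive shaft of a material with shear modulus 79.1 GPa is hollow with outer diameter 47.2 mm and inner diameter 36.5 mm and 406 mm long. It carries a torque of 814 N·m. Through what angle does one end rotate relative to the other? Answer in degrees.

0.765°

J = π(d_o⁴ − d_i⁴)/32 = π(0.0472⁴ − 0.0365⁴)/32 = 3.130×10^-7 m⁴.
θ = T·L/(G·J) = 814.0 × 0.406 / (79.1×10⁹ × 3.130×10^-7) = 0.01335 rad.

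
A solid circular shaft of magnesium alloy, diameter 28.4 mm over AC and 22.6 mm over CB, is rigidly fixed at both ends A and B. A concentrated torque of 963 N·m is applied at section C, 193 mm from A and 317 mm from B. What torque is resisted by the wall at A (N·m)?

Compatibility: T_A·a/J_AC = T_B·b/J_CB with T_A + T_B = T₀.
J_AC = 6.39×10^-8 m⁴, J_CB = 2.56×10^-8 m⁴, so T_A = T₀·(J_AC/a)/((J_AC/a)+(J_CB/b)) = 774.0 N·m, T_B = 189.0 N·m.

774 N·m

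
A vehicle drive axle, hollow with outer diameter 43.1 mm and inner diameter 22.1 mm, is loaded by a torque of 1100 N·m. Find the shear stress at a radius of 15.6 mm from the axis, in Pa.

5.44e7 Pa

J = π(d_o⁴ − d_i⁴)/32 = π(0.0431⁴ − 0.0221⁴)/32 = 3.154×10^-7 m⁴.
Shear stress varies linearly with radius: τ = T·r/J = 1100 × 0.0156 / 3.154×10^-7 = 5.442×10^7 Pa.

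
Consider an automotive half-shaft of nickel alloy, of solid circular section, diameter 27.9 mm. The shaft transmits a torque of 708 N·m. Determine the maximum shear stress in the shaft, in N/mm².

J = πd⁴/32 = π(0.0279)⁴/32 = 5.949×10^-8 m⁴.
τ_max = T·r/J = 708.0 × 0.0139 / 5.949×10^-8 = 1.660×10^8 Pa.

166 N/mm²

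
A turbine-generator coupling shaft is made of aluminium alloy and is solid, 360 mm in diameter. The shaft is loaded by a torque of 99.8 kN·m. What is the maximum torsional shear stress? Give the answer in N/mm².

J = πd⁴/32 = π(0.360)⁴/32 = 1.649×10^-3 m⁴.
τ_max = T·r/J = 99800 × 0.180 / 1.649×10^-3 = 1.089×10^7 Pa.

10.9 N/mm²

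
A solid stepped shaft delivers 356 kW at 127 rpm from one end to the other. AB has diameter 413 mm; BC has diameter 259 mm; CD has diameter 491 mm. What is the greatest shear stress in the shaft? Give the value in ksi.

1.14 ksi

ω = 2π·127/60 = 13.30 rad/s, so T = P/ω = 356×10³ / 13.30 = 26770 N·m.
Under the same torque, τ_max = 16T/(πd³) is largest where d is smallest — segment BC (d = 259 mm).
τ_max = 16·26770/(π·(0.259)³) = 7.847×10^6 Pa.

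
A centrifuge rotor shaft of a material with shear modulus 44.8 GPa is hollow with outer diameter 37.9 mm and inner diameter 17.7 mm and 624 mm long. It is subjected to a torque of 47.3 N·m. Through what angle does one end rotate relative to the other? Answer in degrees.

0.196°

J = π(d_o⁴ − d_i⁴)/32 = π(0.0379⁴ − 0.0177⁴)/32 = 1.929×10^-7 m⁴.
θ = T·L/(G·J) = 47.30 × 0.624 / (44.8×10⁹ × 1.929×10^-7) = 3.415×10^-3 rad.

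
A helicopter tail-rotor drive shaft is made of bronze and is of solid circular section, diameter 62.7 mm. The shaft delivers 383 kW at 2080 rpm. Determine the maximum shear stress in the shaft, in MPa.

36.3 MPa

ω = 2π·2080/60 = 217.8 rad/s, so T = P/ω = 383×10³ / 217.8 = 1758 N·m.
J = πd⁴/32 = π(0.0627)⁴/32 = 1.517×10^-6 m⁴.
τ_max = T·r/J = 1758 × 0.0314 / 1.517×10^-6 = 3.633×10^7 Pa.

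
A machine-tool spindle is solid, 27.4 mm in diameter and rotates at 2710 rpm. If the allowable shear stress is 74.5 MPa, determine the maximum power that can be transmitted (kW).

J = πd⁴/32 = π(0.0274)⁴/32 = 5.534×10^-8 m⁴.
T_max = τ_allow·J/r = 7.45×10^7 × 5.534×10^-8 / 0.0137 = 300.9 N·m.
ω = 2π·2710/60 = 283.8 rad/s, so P_max = T_max·ω = 8.540×10^4 W.

85.4 kW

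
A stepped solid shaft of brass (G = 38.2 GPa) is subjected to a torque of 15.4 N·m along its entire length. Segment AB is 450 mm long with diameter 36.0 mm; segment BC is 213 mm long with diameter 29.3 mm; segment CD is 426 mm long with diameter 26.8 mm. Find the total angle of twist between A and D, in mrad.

5.68 mrad

J_AB = π(0.0360)⁴/32 = 1.65×10^-7 m⁴; J_BC = π(0.0293)⁴/32 = 7.24×10^-8 m⁴; J_CD = π(0.0268)⁴/32 = 5.06×10^-8 m⁴.
θ = (T/G)·Σ L_i/J_i = (15.40/38.2×10⁹)·(0.450/1.65×10^-7 + 0.213/7.24×10^-8 + 0.426/5.06×10^-8) = 5.678×10^-3 rad.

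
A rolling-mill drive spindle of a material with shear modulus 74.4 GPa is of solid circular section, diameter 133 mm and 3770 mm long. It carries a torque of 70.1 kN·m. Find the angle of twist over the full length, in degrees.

6.63°

J = πd⁴/32 = π(0.133)⁴/32 = 3.072×10^-5 m⁴.
θ = T·L/(G·J) = 70100 × 3.77 / (74.4×10⁹ × 3.072×10^-5) = 0.1156 rad.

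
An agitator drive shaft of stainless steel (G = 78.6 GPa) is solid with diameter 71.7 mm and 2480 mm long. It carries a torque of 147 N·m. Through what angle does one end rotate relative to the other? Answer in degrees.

0.102°

J = πd⁴/32 = π(0.0717)⁴/32 = 2.595×10^-6 m⁴.
θ = T·L/(G·J) = 147.0 × 2.48 / (78.6×10⁹ × 2.595×10^-6) = 1.788×10^-3 rad.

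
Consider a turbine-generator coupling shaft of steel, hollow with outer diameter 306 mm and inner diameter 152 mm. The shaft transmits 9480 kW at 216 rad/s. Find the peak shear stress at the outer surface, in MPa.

ω = 216 rad/s, so T = P/ω = 9480×10³ / 216.0 = 43890 N·m.
J = π(d_o⁴ − d_i⁴)/32 = π(0.306⁴ − 0.152⁴)/32 = 8.084×10^-4 m⁴.
τ_max = T·r/J = 43890 × 0.153 / 8.084×10^-4 = 8.307×10^6 Pa.

8.31 MPa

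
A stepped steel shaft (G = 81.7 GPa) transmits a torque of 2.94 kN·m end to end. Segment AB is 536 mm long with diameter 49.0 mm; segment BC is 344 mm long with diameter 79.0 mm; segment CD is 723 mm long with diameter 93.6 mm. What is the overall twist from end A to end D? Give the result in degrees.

2.34°

J_AB = π(0.0490)⁴/32 = 5.66×10^-7 m⁴; J_BC = π(0.0790)⁴/32 = 3.82×10^-6 m⁴; J_CD = π(0.0936)⁴/32 = 7.54×10^-6 m⁴.
θ = (T/G)·Σ L_i/J_i = (2940/81.7×10⁹)·(0.536/5.66×10^-7 + 0.344/3.82×10^-6 + 0.723/7.54×10^-6) = 0.04077 rad.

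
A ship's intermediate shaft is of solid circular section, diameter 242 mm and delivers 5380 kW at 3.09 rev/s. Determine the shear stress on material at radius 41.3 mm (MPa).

ω = 2π·3.09 = 19.42 rad/s, so T = P/ω = 5380×10³ / 19.42 = 277100 N·m.
J = πd⁴/32 = π(0.242)⁴/32 = 3.367×10^-4 m⁴.
Shear stress varies linearly with radius: τ = T·r/J = 277100 × 0.0413 / 3.367×10^-4 = 3.399×10^7 Pa.

34.0 MPa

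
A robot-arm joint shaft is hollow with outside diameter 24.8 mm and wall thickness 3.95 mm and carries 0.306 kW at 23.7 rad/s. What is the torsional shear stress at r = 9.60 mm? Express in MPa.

4.26 MPa

ω = 23.7 rad/s, so T = P/ω = 0.306×10³ / 23.70 = 12.91 N·m.
J = π(d_o⁴ − d_i⁴)/32 = π(0.0248⁴ − 0.0169⁴)/32 = 2.913×10^-8 m⁴.
Shear stress varies linearly with radius: τ = T·r/J = 12.91 × 0.00960 / 2.913×10^-8 = 4.255×10^6 Pa.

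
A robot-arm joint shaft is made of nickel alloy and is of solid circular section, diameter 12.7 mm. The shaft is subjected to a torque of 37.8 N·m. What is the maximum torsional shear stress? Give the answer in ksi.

13.6 ksi

J = πd⁴/32 = π(0.0127)⁴/32 = 2.554×10^-9 m⁴.
τ_max = T·r/J = 37.80 × 0.00635 / 2.554×10^-9 = 9.398×10^7 Pa.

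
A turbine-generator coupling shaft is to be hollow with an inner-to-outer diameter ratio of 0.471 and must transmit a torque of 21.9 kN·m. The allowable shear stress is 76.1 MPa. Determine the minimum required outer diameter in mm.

For a hollow shaft with d_i/d_o = 0.471: τ_max = 16T/(π d_o³ (1−k⁴)), so d_o = [16T/(π τ_allow (1−k⁴))]^(1/3) = [16·21900/(π·7.61×10^7·0.9508)]^(1/3) = 0.1155 m.

116 mm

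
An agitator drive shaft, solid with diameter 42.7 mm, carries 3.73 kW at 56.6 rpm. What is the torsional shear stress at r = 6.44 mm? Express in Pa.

ω = 2π·56.6/60 = 5.927 rad/s, so T = P/ω = 3.73×10³ / 5.927 = 629.3 N·m.
J = πd⁴/32 = π(0.0427)⁴/32 = 3.264×10^-7 m⁴.
Shear stress varies linearly with radius: τ = T·r/J = 629.3 × 0.00644 / 3.264×10^-7 = 1.242×10^7 Pa.

1.24e7 Pa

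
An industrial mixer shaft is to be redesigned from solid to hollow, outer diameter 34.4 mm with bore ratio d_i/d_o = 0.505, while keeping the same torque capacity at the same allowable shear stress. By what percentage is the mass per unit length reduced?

22.1 %

Equal τ_max and T ⇒ the solid shaft needs d_s³ = d_o³(1−k⁴), so d_s = 34.4·(1−0.505⁴)^(1/3) = 33.64 mm.
Area ratio A_h/A_s = d_o²(1−k²)/d_s² = (1−k²)/(1−k⁴)^(2/3) = 0.7791.
Mass saving = 1 − 0.7791 = 22.1 %.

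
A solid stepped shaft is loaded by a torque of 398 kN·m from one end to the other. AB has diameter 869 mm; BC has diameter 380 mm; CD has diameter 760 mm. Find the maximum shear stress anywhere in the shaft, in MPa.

Under the same torque, τ_max = 16T/(πd³) is largest where d is smallest — segment BC (d = 380 mm).
τ_max = 16·398000/(π·(0.380)³) = 3.694×10^7 Pa.

36.9 MPa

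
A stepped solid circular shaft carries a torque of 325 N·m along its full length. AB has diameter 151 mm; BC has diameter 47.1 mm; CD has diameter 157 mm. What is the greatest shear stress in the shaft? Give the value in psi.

2300 psi

Under the same torque, τ_max = 16T/(πd³) is largest where d is smallest — segment BC (d = 47.1 mm).
τ_max = 16·325.0/(π·(0.0471)³) = 1.584×10^7 Pa.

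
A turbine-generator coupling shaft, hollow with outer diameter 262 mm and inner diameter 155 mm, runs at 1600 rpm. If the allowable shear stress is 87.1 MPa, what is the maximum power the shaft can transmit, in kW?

45200 kW

J = π(d_o⁴ − d_i⁴)/32 = π(0.262⁴ − 0.155⁴)/32 = 4.059×10^-4 m⁴.
T_max = τ_allow·J/r = 8.71×10^7 × 4.059×10^-4 / 0.131 = 269900 N·m.
ω = 2π·1600/60 = 167.6 rad/s, so P_max = T_max·ω = 4.522×10^7 W.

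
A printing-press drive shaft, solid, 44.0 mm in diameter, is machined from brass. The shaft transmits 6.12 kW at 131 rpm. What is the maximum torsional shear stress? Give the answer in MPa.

ω = 2π·131/60 = 13.72 rad/s, so T = P/ω = 6.12×10³ / 13.72 = 446.1 N·m.
J = πd⁴/32 = π(0.0440)⁴/32 = 3.680×10^-7 m⁴.
τ_max = T·r/J = 446.1 × 0.0220 / 3.680×10^-7 = 2.667×10^7 Pa.

26.7 MPa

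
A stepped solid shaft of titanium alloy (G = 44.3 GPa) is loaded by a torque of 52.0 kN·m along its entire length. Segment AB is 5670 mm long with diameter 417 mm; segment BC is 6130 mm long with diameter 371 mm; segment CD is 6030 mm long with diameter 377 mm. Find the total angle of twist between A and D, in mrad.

J_AB = π(0.417)⁴/32 = 2.97×10^-3 m⁴; J_BC = π(0.371)⁴/32 = 1.86×10^-3 m⁴; J_CD = π(0.377)⁴/32 = 1.98×10^-3 m⁴.
θ = (T/G)·Σ L_i/J_i = (52000/44.3×10⁹)·(5.67/2.97×10^-3 + 6.13/1.86×10^-3 + 6.03/1.98×10^-3) = 9.680×10^-3 rad.

9.68 mrad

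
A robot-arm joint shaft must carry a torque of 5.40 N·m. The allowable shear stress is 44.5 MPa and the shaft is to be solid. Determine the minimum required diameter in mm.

For a solid shaft τ_max = 16T/(πd³), so d = (16T/(π τ_allow))^(1/3) = (16·5.400/(π·4.45×10^7))^(1/3) = 0.008518 m.

8.52 mm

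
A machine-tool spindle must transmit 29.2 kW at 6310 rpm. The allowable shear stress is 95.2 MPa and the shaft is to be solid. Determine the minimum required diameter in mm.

ω = 2π·6310/60 = 660.8 rad/s, so T = P/ω = 29.2×10³ / 660.8 = 44.19 N·m.
For a solid shaft τ_max = 16T/(πd³), so d = (16T/(π τ_allow))^(1/3) = (16·44.19/(π·9.52×10^7))^(1/3) = 0.01332 m.

13.3 mm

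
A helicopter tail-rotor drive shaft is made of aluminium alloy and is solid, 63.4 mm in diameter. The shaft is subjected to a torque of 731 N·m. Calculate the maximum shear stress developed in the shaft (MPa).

14.6 MPa

J = πd⁴/32 = π(0.0634)⁴/32 = 1.586×10^-6 m⁴.
τ_max = T·r/J = 731.0 × 0.0317 / 1.586×10^-6 = 1.461×10^7 Pa.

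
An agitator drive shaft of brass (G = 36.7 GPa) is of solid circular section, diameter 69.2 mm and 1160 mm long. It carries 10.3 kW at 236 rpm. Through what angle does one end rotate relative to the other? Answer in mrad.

ω = 2π·236/60 = 24.71 rad/s, so T = P/ω = 10.3×10³ / 24.71 = 416.8 N·m.
J = πd⁴/32 = π(0.0692)⁴/32 = 2.251×10^-6 m⁴.
θ = T·L/(G·J) = 416.8 × 1.16 / (36.7×10⁹ × 2.251×10^-6) = 5.851×10^-3 rad.

5.85 mrad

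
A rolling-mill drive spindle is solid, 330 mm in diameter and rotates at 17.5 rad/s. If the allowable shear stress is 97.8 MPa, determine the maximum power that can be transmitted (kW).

12100 kW

J = πd⁴/32 = π(0.330)⁴/32 = 1.164×10^-3 m⁴.
T_max = τ_allow·J/r = 9.78×10^7 × 1.164×10^-3 / 0.165 = 690100 N·m.
ω = 17.5 rad/s, so P_max = T_max·ω = 1.208×10^7 W.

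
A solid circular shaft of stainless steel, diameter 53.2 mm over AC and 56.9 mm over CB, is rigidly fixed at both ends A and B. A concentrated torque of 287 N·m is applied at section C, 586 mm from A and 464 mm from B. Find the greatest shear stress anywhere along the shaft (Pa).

Compatibility: T_A·a/J_AC = T_B·b/J_CB with T_A + T_B = T₀.
J_AC = 7.86×10^-7 m⁴, J_CB = 1.03×10^-6 m⁴, so T_A = T₀·(J_AC/a)/((J_AC/a)+(J_CB/b)) = 108.2 N·m, T_B = 178.8 N·m.
τ in each portion: τ_AC = 3.66×10^6 Pa, τ_CB = 4.94×10^6 Pa; maximum is in CB.
τ_max = T_CB·r/J = 178.8·0.0284/1.03×10^-6 = 4.943×10^6 Pa.

4.94e6 Pa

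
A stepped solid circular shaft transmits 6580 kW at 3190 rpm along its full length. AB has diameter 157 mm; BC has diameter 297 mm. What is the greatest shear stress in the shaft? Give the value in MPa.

25.9 MPa

ω = 2π·3190/60 = 334.1 rad/s, so T = P/ω = 6580×10³ / 334.1 = 19700 N·m.
Under the same torque, τ_max = 16T/(πd³) is largest where d is smallest — segment AB (d = 157 mm).
τ_max = 16·19700/(π·(0.157)³) = 2.592×10^7 Pa.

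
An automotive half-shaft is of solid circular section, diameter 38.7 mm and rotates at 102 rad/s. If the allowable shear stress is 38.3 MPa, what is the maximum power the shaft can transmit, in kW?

44.5 kW

J = πd⁴/32 = π(0.0387)⁴/32 = 2.202×10^-7 m⁴.
T_max = τ_allow·J/r = 3.83×10^7 × 2.202×10^-7 / 0.0194 = 435.9 N·m.
ω = 102 rad/s, so P_max = T_max·ω = 4.446×10^4 W.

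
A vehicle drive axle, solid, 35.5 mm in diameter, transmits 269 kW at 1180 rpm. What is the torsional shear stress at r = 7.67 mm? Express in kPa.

107000 kPa

ω = 2π·1180/60 = 123.6 rad/s, so T = P/ω = 269×10³ / 123.6 = 2177 N·m.
J = πd⁴/32 = π(0.0355)⁴/32 = 1.559×10^-7 m⁴.
Shear stress varies linearly with radius: τ = T·r/J = 2177 × 0.00767 / 1.559×10^-7 = 1.071×10^8 Pa.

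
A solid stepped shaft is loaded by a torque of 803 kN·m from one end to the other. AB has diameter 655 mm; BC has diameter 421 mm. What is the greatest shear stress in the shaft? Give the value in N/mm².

54.8 N/mm²

Under the same torque, τ_max = 16T/(πd³) is largest where d is smallest — segment BC (d = 421 mm).
τ_max = 16·803000/(π·(0.421)³) = 5.481×10^7 Pa.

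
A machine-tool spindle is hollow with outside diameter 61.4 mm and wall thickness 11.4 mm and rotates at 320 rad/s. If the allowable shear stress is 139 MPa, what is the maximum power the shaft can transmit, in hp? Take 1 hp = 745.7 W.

2290 hp

J = π(d_o⁴ − d_i⁴)/32 = π(0.0614⁴ − 0.0386⁴)/32 = 1.177×10^-6 m⁴.
T_max = τ_allow·J/r = 1.39×10^8 × 1.177×10^-6 / 0.0307 = 5331 N·m.
ω = 320 rad/s, so P_max = T_max·ω = 1.706×10^6 W.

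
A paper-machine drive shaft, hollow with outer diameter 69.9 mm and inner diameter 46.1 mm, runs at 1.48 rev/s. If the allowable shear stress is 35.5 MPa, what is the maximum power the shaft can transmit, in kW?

17.9 kW

J = π(d_o⁴ − d_i⁴)/32 = π(0.0699⁴ − 0.0461⁴)/32 = 1.900×10^-6 m⁴.
T_max = τ_allow·J/r = 3.55×10^7 × 1.900×10^-6 / 0.0350 = 1930 N·m.
ω = 2π·1.48 = 9.299 rad/s, so P_max = T_max·ω = 1.795×10^4 W.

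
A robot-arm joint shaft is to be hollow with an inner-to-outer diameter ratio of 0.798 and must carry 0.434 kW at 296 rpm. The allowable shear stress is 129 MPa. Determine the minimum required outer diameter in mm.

9.76 mm

ω = 2π·296/60 = 31.00 rad/s, so T = P/ω = 0.434×10³ / 31.00 = 14.00 N·m.
For a hollow shaft with d_i/d_o = 0.798: τ_max = 16T/(π d_o³ (1−k⁴)), so d_o = [16T/(π τ_allow (1−k⁴))]^(1/3) = [16·14.00/(π·1.29×10^8·0.5945)]^(1/3) = 0.009760 m.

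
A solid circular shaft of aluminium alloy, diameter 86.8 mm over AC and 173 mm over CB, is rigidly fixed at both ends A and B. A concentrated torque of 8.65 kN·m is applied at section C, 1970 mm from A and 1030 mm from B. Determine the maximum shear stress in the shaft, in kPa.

8240 kPa

Compatibility: T_A·a/J_AC = T_B·b/J_CB with T_A + T_B = T₀.
J_AC = 5.57×10^-6 m⁴, J_CB = 8.79×10^-5 m⁴, so T_A = T₀·(J_AC/a)/((J_AC/a)+(J_CB/b)) = 277.4 N·m, T_B = 8373 N·m.
τ in each portion: τ_AC = 2.16×10^6 Pa, τ_CB = 8.24×10^6 Pa; maximum is in CB.
τ_max = T_CB·r/J = 8373·0.0865/8.79×10^-5 = 8.236×10^6 Pa.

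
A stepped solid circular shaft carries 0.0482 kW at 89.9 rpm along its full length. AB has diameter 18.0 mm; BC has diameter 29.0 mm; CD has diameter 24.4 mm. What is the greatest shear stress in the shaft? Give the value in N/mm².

4.47 N/mm²

ω = 2π·89.9/60 = 9.414 rad/s, so T = P/ω = 0.0482×10³ / 9.414 = 5.120 N·m.
Under the same torque, τ_max = 16T/(πd³) is largest where d is smallest — segment AB (d = 18.0 mm).
τ_max = 16·5.120/(π·(0.0180)³) = 4.471×10^6 Pa.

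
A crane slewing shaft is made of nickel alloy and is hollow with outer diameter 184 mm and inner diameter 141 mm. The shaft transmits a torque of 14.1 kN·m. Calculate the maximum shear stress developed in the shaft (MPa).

17.6 MPa

J = π(d_o⁴ − d_i⁴)/32 = π(0.184⁴ − 0.141⁴)/32 = 7.373×10^-5 m⁴.
τ_max = T·r/J = 14100 × 0.0920 / 7.373×10^-5 = 1.759×10^7 Pa.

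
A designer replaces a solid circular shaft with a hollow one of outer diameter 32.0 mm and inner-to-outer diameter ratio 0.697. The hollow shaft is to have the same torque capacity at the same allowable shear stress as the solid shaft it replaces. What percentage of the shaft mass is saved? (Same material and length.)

Equal τ_max and T ⇒ the solid shaft needs d_s³ = d_o³(1−k⁴), so d_s = 32.0·(1−0.697⁴)^(1/3) = 29.25 mm.
Area ratio A_h/A_s = d_o²(1−k²)/d_s² = (1−k²)/(1−k⁴)^(2/3) = 0.6153.
Mass saving = 1 − 0.6153 = 38.5 %.

38.5 %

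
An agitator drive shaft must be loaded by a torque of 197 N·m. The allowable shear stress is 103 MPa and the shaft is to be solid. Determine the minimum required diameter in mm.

21.4 mm

For a solid shaft τ_max = 16T/(πd³), so d = (16T/(π τ_allow))^(1/3) = (16·197.0/(π·1.03×10^8))^(1/3) = 0.02136 m.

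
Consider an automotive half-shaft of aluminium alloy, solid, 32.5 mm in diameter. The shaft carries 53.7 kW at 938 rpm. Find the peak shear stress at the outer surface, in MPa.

81.1 MPa

ω = 2π·938/60 = 98.23 rad/s, so T = P/ω = 53.7×10³ / 98.23 = 546.7 N·m.
J = πd⁴/32 = π(0.0325)⁴/32 = 1.095×10^-7 m⁴.
τ_max = T·r/J = 546.7 × 0.0163 / 1.095×10^-7 = 8.111×10^7 Pa.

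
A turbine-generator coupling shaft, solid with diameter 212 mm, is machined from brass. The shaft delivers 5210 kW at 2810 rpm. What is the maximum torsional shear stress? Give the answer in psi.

ω = 2π·2810/60 = 294.3 rad/s, so T = P/ω = 5210×10³ / 294.3 = 17710 N·m.
J = πd⁴/32 = π(0.212)⁴/32 = 1.983×10^-4 m⁴.
τ_max = T·r/J = 17710 × 0.106 / 1.983×10^-4 = 9.464×10^6 Pa.

1370 psi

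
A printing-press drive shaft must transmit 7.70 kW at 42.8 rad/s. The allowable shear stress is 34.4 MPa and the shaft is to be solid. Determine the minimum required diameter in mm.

ω = 42.8 rad/s, so T = P/ω = 7.70×10³ / 42.80 = 179.9 N·m.
For a solid shaft τ_max = 16T/(πd³), so d = (16T/(π τ_allow))^(1/3) = (16·179.9/(π·3.44×10^7))^(1/3) = 0.02986 m.

29.9 mm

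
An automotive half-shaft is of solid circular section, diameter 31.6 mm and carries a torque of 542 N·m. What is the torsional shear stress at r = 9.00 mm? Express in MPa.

J = πd⁴/32 = π(0.0316)⁴/32 = 9.789×10^-8 m⁴.
Shear stress varies linearly with radius: τ = T·r/J = 542.0 × 0.00900 / 9.789×10^-8 = 4.983×10^7 Pa.

49.8 MPa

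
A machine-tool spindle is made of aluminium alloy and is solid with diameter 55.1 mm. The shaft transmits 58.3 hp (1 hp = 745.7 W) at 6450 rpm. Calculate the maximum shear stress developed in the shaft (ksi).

ω = 2π·6450/60 = 675.4 rad/s, so T = P/ω = 58.3×745.7 / 675.4 = 64.36 N·m.
J = πd⁴/32 = π(0.0551)⁴/32 = 9.049×10^-7 m⁴.
τ_max = T·r/J = 64.36 × 0.0276 / 9.049×10^-7 = 1.960×10^6 Pa.

0.284 ksi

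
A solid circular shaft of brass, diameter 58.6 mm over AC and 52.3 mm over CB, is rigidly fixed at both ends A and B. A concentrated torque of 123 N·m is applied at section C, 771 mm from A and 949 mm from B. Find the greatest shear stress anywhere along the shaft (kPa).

2050 kPa

Compatibility: T_A·a/J_AC = T_B·b/J_CB with T_A + T_B = T₀.
J_AC = 1.16×10^-6 m⁴, J_CB = 7.35×10^-7 m⁴, so T_A = T₀·(J_AC/a)/((J_AC/a)+(J_CB/b)) = 81.16 N·m, T_B = 41.84 N·m.
τ in each portion: τ_AC = 2.05×10^6 Pa, τ_CB = 1.49×10^6 Pa; maximum is in AC.
τ_max = T_AC·r/J = 81.16·0.0293/1.16×10^-6 = 2.054×10^6 Pa.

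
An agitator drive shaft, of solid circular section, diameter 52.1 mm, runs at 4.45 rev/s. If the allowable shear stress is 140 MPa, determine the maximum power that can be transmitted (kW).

109 kW

J = πd⁴/32 = π(0.0521)⁴/32 = 7.234×10^-7 m⁴.
T_max = τ_allow·J/r = 1.40×10^8 × 7.234×10^-7 / 0.0261 = 3888 N·m.
ω = 2π·4.45 = 27.96 rad/s, so P_max = T_max·ω = 1.087×10^5 W.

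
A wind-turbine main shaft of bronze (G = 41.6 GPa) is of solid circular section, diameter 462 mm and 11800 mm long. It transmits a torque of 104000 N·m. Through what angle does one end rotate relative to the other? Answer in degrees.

0.378°

J = πd⁴/32 = π(0.462)⁴/32 = 4.473×10^-3 m⁴.
θ = T·L/(G·J) = 104000 × 11.8 / (41.6×10⁹ × 4.473×10^-3) = 6.596×10^-3 rad.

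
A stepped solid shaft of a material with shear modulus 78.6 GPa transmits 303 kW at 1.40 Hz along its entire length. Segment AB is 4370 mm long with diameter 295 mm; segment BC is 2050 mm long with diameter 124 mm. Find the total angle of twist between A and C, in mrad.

41.3 mrad

ω = 2π·1.40 = 8.796 rad/s, so T = P/ω = 303×10³ / 8.796 = 34450 N·m.
J_AB = π(0.295)⁴/32 = 7.44×10^-4 m⁴; J_BC = π(0.124)⁴/32 = 2.32×10^-5 m⁴.
θ = (T/G)·Σ L_i/J_i = (34450/78.6×10⁹)·(4.37/7.44×10^-4 + 2.05/2.32×10^-5) = 0.04128 rad.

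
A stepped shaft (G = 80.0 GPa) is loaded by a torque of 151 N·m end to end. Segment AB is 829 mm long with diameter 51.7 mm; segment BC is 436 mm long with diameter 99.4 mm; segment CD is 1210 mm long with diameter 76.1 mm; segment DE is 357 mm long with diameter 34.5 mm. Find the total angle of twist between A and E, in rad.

0.00786 rad

J_AB = π(0.0517)⁴/32 = 7.01×10^-7 m⁴; J_BC = π(0.0994)⁴/32 = 9.58×10^-6 m⁴; J_CD = π(0.0761)⁴/32 = 3.29×10^-6 m⁴; J_DE = π(0.0345)⁴/32 = 1.39×10^-7 m⁴.
θ = (T/G)·Σ L_i/J_i = (151.0/80.0×10⁹)·(0.829/7.01×10^-7 + 0.436/9.58×10^-6 + 1.21/3.29×10^-6 + 0.357/1.39×10^-7) = 7.855×10^-3 rad.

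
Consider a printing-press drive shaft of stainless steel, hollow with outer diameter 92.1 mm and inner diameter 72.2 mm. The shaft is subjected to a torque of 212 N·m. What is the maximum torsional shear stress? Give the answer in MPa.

2.22 MPa

J = π(d_o⁴ − d_i⁴)/32 = π(0.0921⁴ − 0.0722⁴)/32 = 4.396×10^-6 m⁴.
τ_max = T·r/J = 212.0 × 0.0460 / 4.396×10^-6 = 2.221×10^6 Pa.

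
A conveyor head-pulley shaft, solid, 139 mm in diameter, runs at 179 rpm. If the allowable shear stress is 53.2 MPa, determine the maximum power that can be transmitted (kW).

526 kW

J = πd⁴/32 = π(0.139)⁴/32 = 3.665×10^-5 m⁴.
T_max = τ_allow·J/r = 5.32×10^7 × 3.665×10^-5 / 0.0695 = 28050 N·m.
ω = 2π·179/60 = 18.74 rad/s, so P_max = T_max·ω = 5.259×10^5 W.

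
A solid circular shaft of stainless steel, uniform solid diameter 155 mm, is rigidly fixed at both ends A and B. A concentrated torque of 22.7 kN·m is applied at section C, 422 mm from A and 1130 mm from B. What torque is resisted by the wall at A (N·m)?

16500 N·m

With uniform GJ and both ends fixed, compatibility θ_AC = θ_CB gives T_A·a = T_B·b, together with T_A + T_B = T₀.
T_A = T₀·b/(a+b) = 22700·1130/1552 = 16530 N·m; T_B = 6172 N·m.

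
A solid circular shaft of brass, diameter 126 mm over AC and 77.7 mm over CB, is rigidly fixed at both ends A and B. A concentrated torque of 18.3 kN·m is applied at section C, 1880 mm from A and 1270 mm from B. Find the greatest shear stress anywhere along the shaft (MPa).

Compatibility: T_A·a/J_AC = T_B·b/J_CB with T_A + T_B = T₀.
J_AC = 2.47×10^-5 m⁴, J_CB = 3.58×10^-6 m⁴, so T_A = T₀·(J_AC/a)/((J_AC/a)+(J_CB/b)) = 15070 N·m, T_B = 3227 N·m.
τ in each portion: τ_AC = 3.84×10^7 Pa, τ_CB = 3.50×10^7 Pa; maximum is in AC.
τ_max = T_AC·r/J = 15070·0.0630/2.47×10^-5 = 3.838×10^7 Pa.

38.4 MPa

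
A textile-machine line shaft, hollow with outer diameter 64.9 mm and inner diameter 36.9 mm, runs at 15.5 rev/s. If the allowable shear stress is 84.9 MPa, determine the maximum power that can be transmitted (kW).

397 kW

J = π(d_o⁴ − d_i⁴)/32 = π(0.0649⁴ − 0.0369⁴)/32 = 1.560×10^-6 m⁴.
T_max = τ_allow·J/r = 8.49×10^7 × 1.560×10^-6 / 0.0324 = 4081 N·m.
ω = 2π·15.5 = 97.39 rad/s, so P_max = T_max·ω = 3.974×10^5 W.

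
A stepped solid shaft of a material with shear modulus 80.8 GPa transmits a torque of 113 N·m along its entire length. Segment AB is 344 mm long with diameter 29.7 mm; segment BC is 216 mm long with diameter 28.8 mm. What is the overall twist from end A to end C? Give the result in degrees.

J_AB = π(0.0297)⁴/32 = 7.64×10^-8 m⁴; J_BC = π(0.0288)⁴/32 = 6.75×10^-8 m⁴.
θ = (T/G)·Σ L_i/J_i = (113.0/80.8×10⁹)·(0.344/7.64×10^-8 + 0.216/6.75×10^-8) = 0.01077 rad.

0.617°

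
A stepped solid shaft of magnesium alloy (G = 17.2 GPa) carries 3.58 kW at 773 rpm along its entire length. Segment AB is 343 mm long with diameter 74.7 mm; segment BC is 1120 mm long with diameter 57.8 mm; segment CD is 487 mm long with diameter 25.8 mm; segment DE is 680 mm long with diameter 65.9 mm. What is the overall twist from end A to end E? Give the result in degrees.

ω = 2π·773/60 = 80.95 rad/s, so T = P/ω = 3.58×10³ / 80.95 = 44.23 N·m.
J_AB = π(0.0747)⁴/32 = 3.06×10^-6 m⁴; J_BC = π(0.0578)⁴/32 = 1.10×10^-6 m⁴; J_CD = π(0.0258)⁴/32 = 4.35×10^-8 m⁴; J_DE = π(0.0659)⁴/32 = 1.85×10^-6 m⁴.
θ = (T/G)·Σ L_i/J_i = (44.23/17.2×10⁹)·(0.343/3.06×10^-6 + 1.12/1.10×10^-6 + 0.487/4.35×10^-8 + 0.680/1.85×10^-6) = 0.03265 rad.

1.87°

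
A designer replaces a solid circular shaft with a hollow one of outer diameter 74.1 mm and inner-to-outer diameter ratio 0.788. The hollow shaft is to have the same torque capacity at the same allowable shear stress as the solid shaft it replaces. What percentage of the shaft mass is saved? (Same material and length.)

47.6 %

Equal τ_max and T ⇒ the solid shaft needs d_s³ = d_o³(1−k⁴), so d_s = 74.1·(1−0.788⁴)^(1/3) = 63.00 mm.
Area ratio A_h/A_s = d_o²(1−k²)/d_s² = (1−k²)/(1−k⁴)^(2/3) = 0.5245.
Mass saving = 1 − 0.5245 = 47.6 %.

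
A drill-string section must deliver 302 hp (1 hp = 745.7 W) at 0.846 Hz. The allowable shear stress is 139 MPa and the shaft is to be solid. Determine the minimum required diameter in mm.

ω = 2π·0.846 = 5.316 rad/s, so T = P/ω = 302×745.7 / 5.316 = 42370 N·m.
For a solid shaft τ_max = 16T/(πd³), so d = (16T/(π τ_allow))^(1/3) = (16·42370/(π·1.39×10^8))^(1/3) = 0.1158 m.

116 mm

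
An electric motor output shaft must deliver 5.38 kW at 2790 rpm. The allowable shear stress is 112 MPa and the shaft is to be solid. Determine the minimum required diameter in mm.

9.43 mm

ω = 2π·2790/60 = 292.2 rad/s, so T = P/ω = 5.38×10³ / 292.2 = 18.41 N·m.
For a solid shaft τ_max = 16T/(πd³), so d = (16T/(π τ_allow))^(1/3) = (16·18.41/(π·1.12×10^8))^(1/3) = 0.009425 m.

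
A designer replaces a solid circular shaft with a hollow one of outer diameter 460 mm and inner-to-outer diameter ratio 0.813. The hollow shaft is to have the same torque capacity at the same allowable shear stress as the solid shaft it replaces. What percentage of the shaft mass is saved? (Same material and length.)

Equal τ_max and T ⇒ the solid shaft needs d_s³ = d_o³(1−k⁴), so d_s = 460·(1−0.813⁴)^(1/3) = 379.9 mm.
Area ratio A_h/A_s = d_o²(1−k²)/d_s² = (1−k²)/(1−k⁴)^(2/3) = 0.4972.
Mass saving = 1 − 0.4972 = 50.3 %.

50.3 %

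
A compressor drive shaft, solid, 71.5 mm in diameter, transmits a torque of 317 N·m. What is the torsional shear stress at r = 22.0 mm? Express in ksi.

J = πd⁴/32 = π(0.0715)⁴/32 = 2.566×10^-6 m⁴.
Shear stress varies linearly with radius: τ = T·r/J = 317.0 × 0.0220 / 2.566×10^-6 = 2.718×10^6 Pa.

0.394 ksi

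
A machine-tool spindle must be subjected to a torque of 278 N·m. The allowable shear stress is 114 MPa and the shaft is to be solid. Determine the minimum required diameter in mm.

23.2 mm

For a solid shaft τ_max = 16T/(πd³), so d = (16T/(π τ_allow))^(1/3) = (16·278.0/(π·1.14×10^8))^(1/3) = 0.02316 m.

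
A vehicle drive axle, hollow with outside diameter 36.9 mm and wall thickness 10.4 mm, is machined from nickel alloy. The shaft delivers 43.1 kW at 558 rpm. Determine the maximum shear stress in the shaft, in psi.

11300 psi

ω = 2π·558/60 = 58.43 rad/s, so T = P/ω = 43.1×10³ / 58.43 = 737.6 N·m.
J = π(d_o⁴ − d_i⁴)/32 = π(0.0369⁴ − 0.0161⁴)/32 = 1.754×10^-7 m⁴.
τ_max = T·r/J = 737.6 × 0.0184 / 1.754×10^-7 = 7.758×10^7 Pa.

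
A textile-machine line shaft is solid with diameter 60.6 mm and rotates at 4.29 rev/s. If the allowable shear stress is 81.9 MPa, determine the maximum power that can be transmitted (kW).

96.5 kW

J = πd⁴/32 = π(0.0606)⁴/32 = 1.324×10^-6 m⁴.
T_max = τ_allow·J/r = 8.19×10^7 × 1.324×10^-6 / 0.0303 = 3579 N·m.
ω = 2π·4.29 = 26.95 rad/s, so P_max = T_max·ω = 9.646×10^4 W.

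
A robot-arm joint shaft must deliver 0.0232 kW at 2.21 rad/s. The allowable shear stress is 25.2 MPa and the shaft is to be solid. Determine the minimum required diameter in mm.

ω = 2.21 rad/s, so T = P/ω = 0.0232×10³ / 2.210 = 10.50 N·m.
For a solid shaft τ_max = 16T/(πd³), so d = (16T/(π τ_allow))^(1/3) = (16·10.50/(π·2.52×10^7))^(1/3) = 0.01285 m.

12.8 mm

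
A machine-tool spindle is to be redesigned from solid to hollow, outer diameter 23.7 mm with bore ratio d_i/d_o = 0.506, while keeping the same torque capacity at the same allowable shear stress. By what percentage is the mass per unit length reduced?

Equal τ_max and T ⇒ the solid shaft needs d_s³ = d_o³(1−k⁴), so d_s = 23.7·(1−0.506⁴)^(1/3) = 23.17 mm.
Area ratio A_h/A_s = d_o²(1−k²)/d_s² = (1−k²)/(1−k⁴)^(2/3) = 0.7784.
Mass saving = 1 − 0.7784 = 22.2 %.

22.2 %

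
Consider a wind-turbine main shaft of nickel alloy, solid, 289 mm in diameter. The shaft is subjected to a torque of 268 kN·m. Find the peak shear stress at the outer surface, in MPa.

56.5 MPa

J = πd⁴/32 = π(0.289)⁴/32 = 6.848×10^-4 m⁴.
τ_max = T·r/J = 268000 × 0.144 / 6.848×10^-4 = 5.655×10^7 Pa.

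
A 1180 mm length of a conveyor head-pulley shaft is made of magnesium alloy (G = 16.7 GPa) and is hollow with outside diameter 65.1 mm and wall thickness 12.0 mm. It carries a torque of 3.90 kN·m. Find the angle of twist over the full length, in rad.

0.186 rad

J = π(d_o⁴ − d_i⁴)/32 = π(0.0651⁴ − 0.0411⁴)/32 = 1.483×10^-6 m⁴.
θ = T·L/(G·J) = 3900 × 1.18 / (16.7×10⁹ × 1.483×10^-6) = 0.1858 rad.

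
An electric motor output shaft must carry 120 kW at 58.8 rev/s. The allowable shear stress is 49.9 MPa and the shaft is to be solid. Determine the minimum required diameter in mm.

32.1 mm

ω = 2π·58.8 = 369.5 rad/s, so T = P/ω = 120×10³ / 369.5 = 324.8 N·m.
For a solid shaft τ_max = 16T/(πd³), so d = (16T/(π τ_allow))^(1/3) = (16·324.8/(π·4.99×10^7))^(1/3) = 0.03212 m.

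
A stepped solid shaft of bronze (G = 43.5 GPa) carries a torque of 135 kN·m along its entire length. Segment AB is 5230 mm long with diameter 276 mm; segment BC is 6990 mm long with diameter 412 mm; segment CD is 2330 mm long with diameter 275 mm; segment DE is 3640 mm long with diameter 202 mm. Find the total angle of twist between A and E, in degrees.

J_AB = π(0.276)⁴/32 = 5.70×10^-4 m⁴; J_BC = π(0.412)⁴/32 = 2.83×10^-3 m⁴; J_CD = π(0.275)⁴/32 = 5.61×10^-4 m⁴; J_DE = π(0.202)⁴/32 = 1.63×10^-4 m⁴.
θ = (T/G)·Σ L_i/J_i = (135000/43.5×10⁹)·(5.23/5.70×10^-4 + 6.99/2.83×10^-3 + 2.33/5.61×10^-4 + 3.64/1.63×10^-4) = 0.1181 rad.

6.77°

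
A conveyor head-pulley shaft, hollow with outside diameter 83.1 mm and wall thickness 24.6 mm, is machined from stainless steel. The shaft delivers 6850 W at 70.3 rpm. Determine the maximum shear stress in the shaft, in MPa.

8.49 MPa

ω = 2π·70.3/60 = 7.362 rad/s, so T = P/ω = 6850 / 7.362 = 930.5 N·m.
J = π(d_o⁴ − d_i⁴)/32 = π(0.0831⁴ − 0.0339⁴)/32 = 4.552×10^-6 m⁴.
τ_max = T·r/J = 930.5 × 0.0415 / 4.552×10^-6 = 8.493×10^6 Pa.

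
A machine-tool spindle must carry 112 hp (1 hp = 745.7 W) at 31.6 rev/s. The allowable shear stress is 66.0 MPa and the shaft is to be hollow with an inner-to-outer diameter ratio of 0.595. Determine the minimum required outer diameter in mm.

33.4 mm

ω = 2π·31.6 = 198.5 rad/s, so T = P/ω = 112×745.7 / 198.5 = 420.6 N·m.
For a hollow shaft with d_i/d_o = 0.595: τ_max = 16T/(π d_o³ (1−k⁴)), so d_o = [16T/(π τ_allow (1−k⁴))]^(1/3) = [16·420.6/(π·6.60×10^7·0.8747)]^(1/3) = 0.03336 m.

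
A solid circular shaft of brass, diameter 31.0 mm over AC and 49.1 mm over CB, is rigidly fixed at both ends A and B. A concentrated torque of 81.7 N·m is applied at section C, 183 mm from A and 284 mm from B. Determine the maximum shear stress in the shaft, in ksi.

Compatibility: T_A·a/J_AC = T_B·b/J_CB with T_A + T_B = T₀.
J_AC = 9.07×10^-8 m⁴, J_CB = 5.71×10^-7 m⁴, so T_A = T₀·(J_AC/a)/((J_AC/a)+(J_CB/b)) = 16.16 N·m, T_B = 65.54 N·m.
τ in each portion: τ_AC = 2.76×10^6 Pa, τ_CB = 2.82×10^6 Pa; maximum is in CB.
τ_max = T_CB·r/J = 65.54·0.0246/5.71×10^-7 = 2.820×10^6 Pa.

0.409 ksi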